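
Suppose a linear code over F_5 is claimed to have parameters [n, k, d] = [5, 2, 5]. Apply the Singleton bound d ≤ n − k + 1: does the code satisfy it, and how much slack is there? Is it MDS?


Singleton RHS = n − k + 1 = 4, slack = -1, bound violated (no such code; not MDS).

Singleton bound: d ≤ n − k + 1.
Here n = 5, k = 2, so n − k + 1 = 4.
Given d = 5, check d ≤ 4: NO.
Slack = (n − k + 1) − d = -1.
The slack is negative: d = 5 exceeds n − k + 1 = 4 by 1, so the Singleton bound is violated and no linear [5, 2, 5]_5 code can exist. In particular it is not MDS (MDS requires d = n − k + 1 exactly).
Description: the claimed parameters are [5, 2, 5]_5; such a code would be impossible (violates the Singleton bound).


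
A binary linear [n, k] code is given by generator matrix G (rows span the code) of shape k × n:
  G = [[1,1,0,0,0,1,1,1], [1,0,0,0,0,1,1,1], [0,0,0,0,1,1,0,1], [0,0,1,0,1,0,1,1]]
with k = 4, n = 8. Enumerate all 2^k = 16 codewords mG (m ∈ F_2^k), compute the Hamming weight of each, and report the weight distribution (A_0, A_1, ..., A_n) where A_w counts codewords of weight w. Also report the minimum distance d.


Weight distribution: A_0 = 1, A_1 = 1, A_3 = 4, A_4 = 7, A_5 = 3. Minimum distance d = 1.

Enumerate all 2^4 = 16 messages m ∈ F_2^4.
For each, compute codeword c = mG in F_2^8, then tally its weight.
  m = 0000 → c = 00000000, weight = 0.
  m = 1000 → c = 11000111, weight = 5.
  m = 0100 → c = 10000111, weight = 4.
  m = 1100 → c = 01000000, weight = 1.
  m = 0010 → c = 00001101, weight = 3.
  m = 1010 → c = 11001010, weight = 4.
  m = 0110 → c = 10001010, weight = 3.
  m = 1110 → c = 01001101, weight = 4.
  m = 0001 → c = 00101011, weight = 4.
  m = 1001 → c = 11101100, weight = 5.
  m = 0101 → c = 10101100, weight = 4.
  m = 1101 → c = 01101011, weight = 5.
  m = 0011 → c = 00100110, weight = 3.
  m = 1011 → c = 11100001, weight = 4.
  m = 0111 → c = 10100001, weight = 3.
  m = 1111 → c = 01100110, weight = 4.
Tally weights:
  weight 0: 1 codewords.
  weight 1: 1 codewords.
  weight 3: 4 codewords.
  weight 4: 7 codewords.
  weight 5: 3 codewords.
Minimum distance d = smallest w > 0 with A_w > 0 = 1.
Sanity: Σ A_w = 16 = 2^4 = 16 ✓.


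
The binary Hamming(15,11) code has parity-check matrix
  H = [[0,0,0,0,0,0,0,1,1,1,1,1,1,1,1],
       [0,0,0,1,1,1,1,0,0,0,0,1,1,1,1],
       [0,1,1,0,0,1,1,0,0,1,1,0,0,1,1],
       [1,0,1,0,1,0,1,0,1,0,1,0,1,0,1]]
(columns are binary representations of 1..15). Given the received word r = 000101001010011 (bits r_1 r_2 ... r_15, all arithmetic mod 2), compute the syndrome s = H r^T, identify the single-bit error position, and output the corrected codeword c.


s = (0, 0, 0, 1)^T, error position = 1, corrected codeword c = 100101001010011

Compute s = H r^T mod 2 one row at a time:
  s_1 = 0 + 1 + 0 + 1 + 0 + 0 + 1 + 1 = 4 ≡ 0 (mod 2).
  s_2 = 1 + 0 + 1 + 0 + 0 + 0 + 1 + 1 = 4 ≡ 0 (mod 2).
  s_3 = 0 + 0 + 1 + 0 + 0 + 1 + 1 + 1 = 4 ≡ 0 (mod 2).
  s_4 = 0 + 0 + 0 + 0 + 1 + 1 + 0 + 1 = 3 ≡ 1 (mod 2).
s = (0, 0, 0, 1)^T — this equals column 1 of H (binary 0001), so error is at position 1.
Correct: flip bit 1 of r = 000101001010011 to get c = 100101001010011.


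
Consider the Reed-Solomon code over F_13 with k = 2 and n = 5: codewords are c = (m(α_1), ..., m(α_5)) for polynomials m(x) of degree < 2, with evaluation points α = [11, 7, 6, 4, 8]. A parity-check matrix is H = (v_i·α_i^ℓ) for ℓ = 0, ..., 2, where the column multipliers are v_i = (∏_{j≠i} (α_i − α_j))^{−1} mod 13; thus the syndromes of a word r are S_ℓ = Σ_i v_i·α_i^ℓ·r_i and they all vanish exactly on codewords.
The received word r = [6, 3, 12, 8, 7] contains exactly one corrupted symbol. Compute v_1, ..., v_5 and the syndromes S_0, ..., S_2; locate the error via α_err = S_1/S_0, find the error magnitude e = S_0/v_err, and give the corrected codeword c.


S = (9, 10, 1), error at position 4, error magnitude e = 4, c = [6, 3, 12, 4, 7].

Step 1: column multipliers v_i = (∏_{j≠i}(α_i − α_j))^{−1} mod 13.
  i = 1 (α = 11): (11−7)(11−6)(11−4)(11−8) = 4·5·7·3 = 420 ≡ 4, so v_1 = 4^{−1} = 10 (mod 13).
  i = 2 (α = 7): (7−11)(7−6)(7−4)(7−8) = (−4)·1·3·(−1) = 12 ≡ 12, so v_2 = 12^{−1} = 12 (mod 13).
  i = 3 (α = 6): (6−11)(6−7)(6−4)(6−8) = (−5)·(−1)·2·(−2) = −20 ≡ 6, so v_3 = 6^{−1} = 11 (mod 13).
  i = 4 (α = 4): (4−11)(4−7)(4−6)(4−8) = (−7)·(−3)·(−2)·(−4) = 168 ≡ 12, so v_4 = 12^{−1} = 12 (mod 13).
  i = 5 (α = 8): (8−11)(8−7)(8−6)(8−4) = (−3)·1·2·4 = −24 ≡ 2, so v_5 = 2^{−1} = 7 (mod 13).
  v = [10, 12, 11, 12, 7].
Step 2: syndromes of r = [6, 3, 12, 8, 7] (all sums mod 13).
  S_0 = Σ v_i r_i = 10·6 + 12·3 + 11·12 + 12·8 + 7·7 = 373 ≡ 9.
  S_1 = Σ v_i α_i r_i = 10·11·6 + 12·7·3 + 11·6·12 + 12·4·8 + 7·8·7 = 2480 ≡ 10.
  α_i^2 mod 13 = [4, 10, 10, 3, 12].
  S_2 = Σ v_i α_i^2 r_i = 10·4·6 + 12·10·3 + 11·10·12 + 12·3·8 + 7·12·7 = 2796 ≡ 1.
  S = (9, 10, 1) ≠ 0, so r is not a codeword (an error is present).
Step 3: locate the error. For a single error e at position i, S_ℓ = v_i·e·α_i^ℓ, so α_err = S_1/S_0.
  S_0^{−1} = 9^{−1} = 3 (mod 13), so α_err = 10·3 = 30 ≡ 4 = α_4. Error position i = 4.
  Consistency check: S_2/S_1 = 1·4 = 4 ≡ 4 = α_err ✓ (single-error assumption holds).
Step 4: error magnitude e = S_0/v_4 = S_0·∏_{j≠4}(α_4 − α_j) = 9·12 = 108 ≡ 4 (mod 13).
Step 5: correct position 4: c_4 = r_4 − e = 8 − 4 ≡ 4 (mod 13). Hence c = [6, 3, 12, 4, 7].
  Check: interpolating c through the α_i gives m(x) = 1 + 4·x (degree < 2) with m(α_i) = c_i for every i, so c is indeed a codeword.


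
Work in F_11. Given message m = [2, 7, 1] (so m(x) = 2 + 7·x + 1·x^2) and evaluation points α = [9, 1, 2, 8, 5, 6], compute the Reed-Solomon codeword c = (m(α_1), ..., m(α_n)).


c = [3, 10, 9, 1, 7, 3]

Message polynomial: m(x) = 2 + 7·x + 1·x^2 (mod 11).
For each evaluation point α_i, compute m(α_i) mod 11:
  α_1 = 9: Horner steps 1 → 5 → 3, so m(9) = 3.
  α_2 = 1: Horner steps 1 → 8 → 10, so m(1) = 10.
  α_3 = 2: Horner steps 1 → 9 → 9, so m(2) = 9.
  α_4 = 8: Horner steps 1 → 4 → 1, so m(8) = 1.
  α_5 = 5: Horner steps 1 → 1 → 7, so m(5) = 7.
  α_6 = 6: Horner steps 1 → 2 → 3, so m(6) = 3.
Codeword c = [3, 10, 9, 1, 7, 3] ∈ F_11^6.


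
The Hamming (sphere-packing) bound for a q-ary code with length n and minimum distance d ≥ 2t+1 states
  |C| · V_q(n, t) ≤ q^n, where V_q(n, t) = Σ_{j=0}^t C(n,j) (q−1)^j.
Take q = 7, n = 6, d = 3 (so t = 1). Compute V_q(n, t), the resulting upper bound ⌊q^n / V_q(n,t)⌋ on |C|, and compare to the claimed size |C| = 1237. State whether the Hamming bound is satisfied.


V_q(n, t) = 37, q^n = 117649, Hamming bound = 3179, |C| = 1237 ≤ bound (satisfied).

Step 1: Compute V_q(n, t) = Σ_{j=0}^1 C(n, j) (q−1)^j.
  j = 0: C(6,0)·(6)^0 = 1·1 = 1.
  j = 1: C(6,1)·(6)^1 = 6·6 = 36.
  V_q(n, t) = 1 + 36 = 37.
Step 2: q^n = 7^6 = 117649.
Step 3: Hamming bound ⌊q^n / V_q(n,t)⌋ = ⌊117649/37⌋ = 3179.
Step 4: Compare |C| = 1237 to 3179: satisfied.
The claimed |C| lies below the Hamming bound.


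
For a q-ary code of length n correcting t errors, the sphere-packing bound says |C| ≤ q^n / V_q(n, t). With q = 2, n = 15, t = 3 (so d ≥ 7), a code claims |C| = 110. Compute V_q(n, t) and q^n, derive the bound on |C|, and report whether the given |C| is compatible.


V_q(n, t) = 576, q^n = 32768, Hamming bound = 56, |C| = 110 > bound (violated).

Step 1: Compute V_q(n, t) = Σ_{j=0}^3 C(n, j) (q−1)^j.
  j = 0: C(15,0)·(1)^0 = 1·1 = 1.
  j = 1: C(15,1)·(1)^1 = 15·1 = 15.
  j = 2: C(15,2)·(1)^2 = 105·1 = 105.
  j = 3: C(15,3)·(1)^3 = 455·1 = 455.
  V_q(n, t) = 1 + 15 + 105 + 455 = 576.
Step 2: q^n = 2^15 = 32768.
Step 3: Hamming bound ⌊q^n / V_q(n,t)⌋ = ⌊32768/576⌋ = 56.
Step 4: Compare |C| = 110 to 56: violated.
The claimed |C| lies above the Hamming bound, so no 2-ary code of length 15 with d ≥ 7 can have 110 codewords.


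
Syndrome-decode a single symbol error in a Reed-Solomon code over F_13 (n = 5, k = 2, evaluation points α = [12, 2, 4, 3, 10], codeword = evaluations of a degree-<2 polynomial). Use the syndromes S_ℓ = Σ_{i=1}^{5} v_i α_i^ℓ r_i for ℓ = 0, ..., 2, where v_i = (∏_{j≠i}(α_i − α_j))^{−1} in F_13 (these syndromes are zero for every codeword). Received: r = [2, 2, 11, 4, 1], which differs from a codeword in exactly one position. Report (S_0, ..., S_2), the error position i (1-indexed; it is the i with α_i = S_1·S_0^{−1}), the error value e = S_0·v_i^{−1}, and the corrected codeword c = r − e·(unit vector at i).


S = (11, 9, 5), error at position 2, error magnitude e = 5, c = [2, 10, 11, 4, 1].

Step 1: column multipliers v_i = (∏_{j≠i}(α_i − α_j))^{−1} mod 13.
  i = 1 (α = 12): (12−2)(12−4)(12−3)(12−10) = 10·8·9·2 = 1440 ≡ 10, so v_1 = 10^{−1} = 4 (mod 13).
  i = 2 (α = 2): (2−12)(2−4)(2−3)(2−10) = (−10)·(−2)·(−1)·(−8) = 160 ≡ 4, so v_2 = 4^{−1} = 10 (mod 13).
  i = 3 (α = 4): (4−12)(4−2)(4−3)(4−10) = (−8)·2·1·(−6) = 96 ≡ 5, so v_3 = 5^{−1} = 8 (mod 13).
  i = 4 (α = 3): (3−12)(3−2)(3−4)(3−10) = (−9)·1·(−1)·(−7) = −63 ≡ 2, so v_4 = 2^{−1} = 7 (mod 13).
  i = 5 (α = 10): (10−12)(10−2)(10−4)(10−3) = (−2)·8·6·7 = −672 ≡ 4, so v_5 = 4^{−1} = 10 (mod 13).
  v = [4, 10, 8, 7, 10].
Step 2: syndromes of r = [2, 2, 11, 4, 1] (all sums mod 13).
  S_0 = Σ v_i r_i = 4·2 + 10·2 + 8·11 + 7·4 + 10·1 = 154 ≡ 11.
  S_1 = Σ v_i α_i r_i = 4·12·2 + 10·2·2 + 8·4·11 + 7·3·4 + 10·10·1 = 672 ≡ 9.
  α_i^2 mod 13 = [1, 4, 3, 9, 9].
  S_2 = Σ v_i α_i^2 r_i = 4·1·2 + 10·4·2 + 8·3·11 + 7·9·4 + 10·9·1 = 694 ≡ 5.
  S = (11, 9, 5) ≠ 0, so r is not a codeword (an error is present).
Step 3: locate the error. For a single error e at position i, S_ℓ = v_i·e·α_i^ℓ, so α_err = S_1/S_0.
  S_0^{−1} = 11^{−1} = 6 (mod 13), so α_err = 9·6 = 54 ≡ 2 = α_2. Error position i = 2.
  Consistency check: S_2/S_1 = 5·3 = 15 ≡ 2 = α_err ✓ (single-error assumption holds).
Step 4: error magnitude e = S_0/v_2 = S_0·∏_{j≠2}(α_2 − α_j) = 11·4 = 44 ≡ 5 (mod 13).
Step 5: correct position 2: c_2 = r_2 − e = 2 − 5 ≡ 10 (mod 13). Hence c = [2, 10, 11, 4, 1].
  Check: interpolating c through the α_i gives m(x) = 9 + 7·x (degree < 2) with m(α_i) = c_i for every i, so c is indeed a codeword.


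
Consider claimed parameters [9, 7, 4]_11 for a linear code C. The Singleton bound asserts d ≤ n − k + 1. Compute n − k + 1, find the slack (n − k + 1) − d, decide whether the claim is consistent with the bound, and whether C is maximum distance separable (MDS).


Singleton RHS = n − k + 1 = 3, slack = -1, bound violated (no such code; not MDS).

Singleton bound: d ≤ n − k + 1.
Here n = 9, k = 7, so n − k + 1 = 3.
Given d = 4, check d ≤ 3: NO.
Slack = (n − k + 1) − d = -1.
The slack is negative: d = 4 exceeds n − k + 1 = 3 by 1, so the Singleton bound is violated and no linear [9, 7, 4]_11 code can exist. In particular it is not MDS (MDS requires d = n − k + 1 exactly).
Description: the claimed parameters are [9, 7, 4]_11; such a code would be impossible (violates the Singleton bound).


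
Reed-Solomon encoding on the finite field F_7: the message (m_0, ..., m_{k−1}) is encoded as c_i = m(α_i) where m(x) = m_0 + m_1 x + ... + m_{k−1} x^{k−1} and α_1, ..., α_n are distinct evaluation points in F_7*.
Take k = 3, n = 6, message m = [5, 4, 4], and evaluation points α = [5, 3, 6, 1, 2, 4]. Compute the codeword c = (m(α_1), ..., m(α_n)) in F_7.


c = [6, 4, 5, 6, 1, 1]

Message polynomial: m(x) = 5 + 4·x + 4·x^2 (mod 7).
For each evaluation point α_i, compute m(α_i) mod 7:
  α_1 = 5: Horner steps 4 → 3 → 6, so m(5) = 6.
  α_2 = 3: Horner steps 4 → 2 → 4, so m(3) = 4.
  α_3 = 6: Horner steps 4 → 0 → 5, so m(6) = 5.
  α_4 = 1: Horner steps 4 → 1 → 6, so m(1) = 6.
  α_5 = 2: Horner steps 4 → 5 → 1, so m(2) = 1.
  α_6 = 4: Horner steps 4 → 6 → 1, so m(4) = 1.
Codeword c = [6, 4, 5, 6, 1, 1] ∈ F_7^6.


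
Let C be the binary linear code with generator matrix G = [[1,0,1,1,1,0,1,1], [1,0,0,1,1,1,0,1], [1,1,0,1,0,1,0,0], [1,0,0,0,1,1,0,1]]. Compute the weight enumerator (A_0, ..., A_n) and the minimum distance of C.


Weight distribution: A_0 = 1, A_1 = 1, A_3 = 3, A_4 = 5, A_5 = 3, A_6 = 2, A_7 = 1. Minimum distance d = 1.

Enumerate all 2^4 = 16 messages m ∈ F_2^4.
For each, compute codeword c = mG in F_2^8, then tally its weight.
  m = 0000 → c = 00000000, weight = 0.
  m = 1000 → c = 10111011, weight = 6.
  m = 0100 → c = 10011101, weight = 5.
  m = 1100 → c = 00100110, weight = 3.
  m = 0010 → c = 11010100, weight = 4.
  m = 1010 → c = 01101111, weight = 6.
  m = 0110 → c = 01001001, weight = 3.
  m = 1110 → c = 11110010, weight = 5.
  m = 0001 → c = 10001101, weight = 4.
  m = 1001 → c = 00110110, weight = 4.
  m = 0101 → c = 00010000, weight = 1.
  m = 1101 → c = 10101011, weight = 5.
  m = 0011 → c = 01011001, weight = 4.
  m = 1011 → c = 11100010, weight = 4.
  m = 0111 → c = 11000100, weight = 3.
  m = 1111 → c = 01111111, weight = 7.
Tally weights:
  weight 0: 1 codewords.
  weight 1: 1 codewords.
  weight 3: 3 codewords.
  weight 4: 5 codewords.
  weight 5: 3 codewords.
  weight 6: 2 codewords.
  weight 7: 1 codewords.
Minimum distance d = smallest w > 0 with A_w > 0 = 1.
Sanity: Σ A_w = 16 = 2^4 = 16 ✓.


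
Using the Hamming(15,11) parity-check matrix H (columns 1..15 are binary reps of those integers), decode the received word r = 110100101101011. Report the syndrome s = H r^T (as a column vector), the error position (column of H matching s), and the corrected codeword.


s = (1, 1, 1, 0)^T, error position = 14, corrected codeword c = 110100101101001

Compute s = H r^T mod 2 one row at a time:
  s_1 = 0 + 1 + 1 + 0 + 1 + 0 + 1 + 1 = 5 ≡ 1 (mod 2).
  s_2 = 1 + 0 + 0 + 1 + 1 + 0 + 1 + 1 = 5 ≡ 1 (mod 2).
  s_3 = 1 + 0 + 0 + 1 + 1 + 0 + 1 + 1 = 5 ≡ 1 (mod 2).
  s_4 = 1 + 0 + 0 + 1 + 1 + 0 + 0 + 1 = 4 ≡ 0 (mod 2).
s = (1, 1, 1, 0)^T — this equals column 14 of H (binary 1110), so error is at position 14.
Correct: flip bit 14 of r = 110100101101011 to get c = 110100101101001.


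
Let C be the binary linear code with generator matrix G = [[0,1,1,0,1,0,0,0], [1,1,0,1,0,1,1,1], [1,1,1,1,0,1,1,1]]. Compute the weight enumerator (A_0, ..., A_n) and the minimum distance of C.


Weight distribution: A_0 = 1, A_1 = 1, A_2 = 1, A_3 = 1, A_6 = 2, A_7 = 2. Minimum distance d = 1.

Enumerate all 2^3 = 8 messages m ∈ F_2^3.
For each, compute codeword c = mG in F_2^8, then tally its weight.
  m = 000 → c = 00000000, weight = 0.
  m = 100 → c = 01101000, weight = 3.
  m = 010 → c = 11010111, weight = 6.
  m = 110 → c = 10111111, weight = 7.
  m = 001 → c = 11110111, weight = 7.
  m = 101 → c = 10011111, weight = 6.
  m = 011 → c = 00100000, weight = 1.
  m = 111 → c = 01001000, weight = 2.
Tally weights:
  weight 0: 1 codewords.
  weight 1: 1 codewords.
  weight 2: 1 codewords.
  weight 3: 1 codewords.
  weight 6: 2 codewords.
  weight 7: 2 codewords.
Minimum distance d = smallest w > 0 with A_w > 0 = 1.
Sanity: Σ A_w = 8 = 2^3 = 8 ✓.


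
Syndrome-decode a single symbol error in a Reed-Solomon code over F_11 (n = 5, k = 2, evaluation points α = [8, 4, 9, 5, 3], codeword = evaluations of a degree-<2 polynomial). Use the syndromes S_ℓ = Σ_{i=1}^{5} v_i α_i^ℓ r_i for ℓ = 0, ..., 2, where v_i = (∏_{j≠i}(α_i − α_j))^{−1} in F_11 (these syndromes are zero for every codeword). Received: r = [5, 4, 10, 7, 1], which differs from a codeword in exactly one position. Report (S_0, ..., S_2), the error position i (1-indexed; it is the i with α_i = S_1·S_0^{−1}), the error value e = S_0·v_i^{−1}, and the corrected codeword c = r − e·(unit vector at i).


S = (9, 4, 3), error at position 3, error magnitude e = 2, c = [5, 4, 8, 7, 1].

Step 1: column multipliers v_i = (∏_{j≠i}(α_i − α_j))^{−1} mod 11.
  i = 1 (α = 8): (8−4)(8−9)(8−5)(8−3) = 4·(−1)·3·5 = −60 ≡ 6, so v_1 = 6^{−1} = 2 (mod 11).
  i = 2 (α = 4): (4−8)(4−9)(4−5)(4−3) = (−4)·(−5)·(−1)·1 = −20 ≡ 2, so v_2 = 2^{−1} = 6 (mod 11).
  i = 3 (α = 9): (9−8)(9−4)(9−5)(9−3) = 1·5·4·6 = 120 ≡ 10, so v_3 = 10^{−1} = 10 (mod 11).
  i = 4 (α = 5): (5−8)(5−4)(5−9)(5−3) = (−3)·1·(−4)·2 = 24 ≡ 2, so v_4 = 2^{−1} = 6 (mod 11).
  i = 5 (α = 3): (3−8)(3−4)(3−9)(3−5) = (−5)·(−1)·(−6)·(−2) = 60 ≡ 5, so v_5 = 5^{−1} = 9 (mod 11).
  v = [2, 6, 10, 6, 9].
Step 2: syndromes of r = [5, 4, 10, 7, 1] (all sums mod 11).
  S_0 = Σ v_i r_i = 2·5 + 6·4 + 10·10 + 6·7 + 9·1 = 185 ≡ 9.
  S_1 = Σ v_i α_i r_i = 2·8·5 + 6·4·4 + 10·9·10 + 6·5·7 + 9·3·1 = 1313 ≡ 4.
  α_i^2 mod 11 = [9, 5, 4, 3, 9].
  S_2 = Σ v_i α_i^2 r_i = 2·9·5 + 6·5·4 + 10·4·10 + 6·3·7 + 9·9·1 = 817 ≡ 3.
  S = (9, 4, 3) ≠ 0, so r is not a codeword (an error is present).
Step 3: locate the error. For a single error e at position i, S_ℓ = v_i·e·α_i^ℓ, so α_err = S_1/S_0.
  S_0^{−1} = 9^{−1} = 5 (mod 11), so α_err = 4·5 = 20 ≡ 9 = α_3. Error position i = 3.
  Consistency check: S_2/S_1 = 3·3 = 9 ≡ 9 = α_err ✓ (single-error assumption holds).
Step 4: error magnitude e = S_0/v_3 = S_0·∏_{j≠3}(α_3 − α_j) = 9·10 = 90 ≡ 2 (mod 11).
Step 5: correct position 3: c_3 = r_3 − e = 10 − 2 ≡ 8 (mod 11). Hence c = [5, 4, 8, 7, 1].
  Check: interpolating c through the α_i gives m(x) = 3 + 3·x (degree < 2) with m(α_i) = c_i for every i, so c is indeed a codeword.


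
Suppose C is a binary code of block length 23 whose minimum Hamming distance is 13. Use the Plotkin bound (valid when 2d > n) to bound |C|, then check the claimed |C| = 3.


Plotkin bound M ≤ 8; given |C| = 3 ≤ bound (satisfied).

Check applicability: 2d = 26, n = 23.
2d − n = 3 > 0, so Plotkin applies.
Compute d/(2d−n) = 13/3 ≈ 4.3333.
⌊d/(2d−n)⌋ = 4.
Plotkin bound: M ≤ 2·4 = 8.
Given |C| = 3, check: satisfied.
This |C| is below the Plotkin bound.


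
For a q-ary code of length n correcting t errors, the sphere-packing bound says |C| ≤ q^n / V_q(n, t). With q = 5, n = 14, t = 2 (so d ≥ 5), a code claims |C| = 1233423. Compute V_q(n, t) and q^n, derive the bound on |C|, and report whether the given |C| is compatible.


V_q(n, t) = 1513, q^n = 6103515625, Hamming bound = 4034048, |C| = 1233423 ≤ bound (satisfied).

Step 1: Compute V_q(n, t) = Σ_{j=0}^2 C(n, j) (q−1)^j.
  j = 0: C(14,0)·(4)^0 = 1·1 = 1.
  j = 1: C(14,1)·(4)^1 = 14·4 = 56.
  j = 2: C(14,2)·(4)^2 = 91·16 = 1456.
  V_q(n, t) = 1 + 56 + 1456 = 1513.
Step 2: q^n = 5^14 = 6103515625.
Step 3: Hamming bound ⌊q^n / V_q(n,t)⌋ = ⌊6103515625/1513⌋ = 4034048.
Step 4: Compare |C| = 1233423 to 4034048: satisfied.
The claimed |C| lies below the Hamming bound.


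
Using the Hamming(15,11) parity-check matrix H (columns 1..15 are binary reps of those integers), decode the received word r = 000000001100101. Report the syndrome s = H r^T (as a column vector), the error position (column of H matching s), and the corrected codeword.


s = (0, 0, 0, 1)^T, error position = 1, corrected codeword c = 100000001100101

Compute s = H r^T mod 2 one row at a time:
  s_1 = 0 + 1 + 1 + 0 + 0 + 1 + 0 + 1 = 4 ≡ 0 (mod 2).
  s_2 = 0 + 0 + 0 + 0 + 0 + 1 + 0 + 1 = 2 ≡ 0 (mod 2).
  s_3 = 0 + 0 + 0 + 0 + 1 + 0 + 0 + 1 = 2 ≡ 0 (mod 2).
  s_4 = 0 + 0 + 0 + 0 + 1 + 0 + 1 + 1 = 3 ≡ 1 (mod 2).
s = (0, 0, 0, 1)^T — this equals column 1 of H (binary 0001), so error is at position 1.
Correct: flip bit 1 of r = 000000001100101 to get c = 100000001100101.


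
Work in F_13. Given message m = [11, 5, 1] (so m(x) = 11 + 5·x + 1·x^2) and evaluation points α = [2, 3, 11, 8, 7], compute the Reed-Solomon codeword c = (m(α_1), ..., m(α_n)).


c = [12, 9, 5, 11, 4]

Message polynomial: m(x) = 11 + 5·x + 1·x^2 (mod 13).
For each evaluation point α_i, compute m(α_i) mod 13:
  α_1 = 2: Horner steps 1 → 7 → 12, so m(2) = 12.
  α_2 = 3: Horner steps 1 → 8 → 9, so m(3) = 9.
  α_3 = 11: Horner steps 1 → 3 → 5, so m(11) = 5.
  α_4 = 8: Horner steps 1 → 0 → 11, so m(8) = 11.
  α_5 = 7: Horner steps 1 → 12 → 4, so m(7) = 4.
Codeword c = [12, 9, 5, 11, 4] ∈ F_13^5.


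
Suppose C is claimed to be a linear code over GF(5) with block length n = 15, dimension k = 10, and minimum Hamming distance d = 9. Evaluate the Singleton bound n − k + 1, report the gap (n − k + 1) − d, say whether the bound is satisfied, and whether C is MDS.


Singleton RHS = n − k + 1 = 6, slack = -3, bound violated (no such code; not MDS).

Singleton bound: d ≤ n − k + 1.
Here n = 15, k = 10, so n − k + 1 = 6.
Given d = 9, check d ≤ 6: NO.
Slack = (n − k + 1) − d = -3.
The slack is negative: d = 9 exceeds n − k + 1 = 6 by 3, so the Singleton bound is violated and no linear [15, 10, 9]_5 code can exist. In particular it is not MDS (MDS requires d = n − k + 1 exactly).
Description: the claimed parameters are [15, 10, 9]_5; such a code would be impossible (violates the Singleton bound).


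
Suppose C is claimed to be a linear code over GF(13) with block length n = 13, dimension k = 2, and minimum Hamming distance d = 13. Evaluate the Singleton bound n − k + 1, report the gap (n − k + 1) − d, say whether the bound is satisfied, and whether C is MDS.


Singleton RHS = n − k + 1 = 12, slack = -1, bound violated (no such code; not MDS).

Singleton bound: d ≤ n − k + 1.
Here n = 13, k = 2, so n − k + 1 = 12.
Given d = 13, check d ≤ 12: NO.
Slack = (n − k + 1) − d = -1.
The slack is negative: d = 13 exceeds n − k + 1 = 12 by 1, so the Singleton bound is violated and no linear [13, 2, 13]_13 code can exist. In particular it is not MDS (MDS requires d = n − k + 1 exactly).
Description: the claimed parameters are [13, 2, 13]_13; such a code would be impossible (violates the Singleton bound).


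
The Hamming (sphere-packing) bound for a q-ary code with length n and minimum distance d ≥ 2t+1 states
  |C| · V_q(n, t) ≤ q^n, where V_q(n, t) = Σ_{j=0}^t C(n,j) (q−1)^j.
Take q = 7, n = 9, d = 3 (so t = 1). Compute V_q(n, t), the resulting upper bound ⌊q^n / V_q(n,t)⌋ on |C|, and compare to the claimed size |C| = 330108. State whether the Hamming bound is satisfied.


V_q(n, t) = 55, q^n = 40353607, Hamming bound = 733701, |C| = 330108 ≤ bound (satisfied).

Step 1: Compute V_q(n, t) = Σ_{j=0}^1 C(n, j) (q−1)^j.
  j = 0: C(9,0)·(6)^0 = 1·1 = 1.
  j = 1: C(9,1)·(6)^1 = 9·6 = 54.
  V_q(n, t) = 1 + 54 = 55.
Step 2: q^n = 7^9 = 40353607.
Step 3: Hamming bound ⌊q^n / V_q(n,t)⌋ = ⌊40353607/55⌋ = 733701.
Step 4: Compare |C| = 330108 to 733701: satisfied.
The claimed |C| lies below the Hamming bound.


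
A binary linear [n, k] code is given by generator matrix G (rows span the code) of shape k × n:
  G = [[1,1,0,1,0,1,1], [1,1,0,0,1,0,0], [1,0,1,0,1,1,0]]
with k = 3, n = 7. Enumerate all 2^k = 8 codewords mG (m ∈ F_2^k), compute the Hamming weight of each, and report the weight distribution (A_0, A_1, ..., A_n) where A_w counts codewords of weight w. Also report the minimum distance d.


Weight distribution: A_0 = 1, A_3 = 2, A_4 = 3, A_5 = 2. Minimum distance d = 3.

Enumerate all 2^3 = 8 messages m ∈ F_2^3.
For each, compute codeword c = mG in F_2^7, then tally its weight.
  m = 000 → c = 0000000, weight = 0.
  m = 100 → c = 1101011, weight = 5.
  m = 010 → c = 1100100, weight = 3.
  m = 110 → c = 0001111, weight = 4.
  m = 001 → c = 1010110, weight = 4.
  m = 101 → c = 0111101, weight = 5.
  m = 011 → c = 0110010, weight = 3.
  m = 111 → c = 1011001, weight = 4.
Tally weights:
  weight 0: 1 codewords.
  weight 3: 2 codewords.
  weight 4: 3 codewords.
  weight 5: 2 codewords.
Minimum distance d = smallest w > 0 with A_w > 0 = 3.
Sanity: Σ A_w = 8 = 2^3 = 8 ✓.


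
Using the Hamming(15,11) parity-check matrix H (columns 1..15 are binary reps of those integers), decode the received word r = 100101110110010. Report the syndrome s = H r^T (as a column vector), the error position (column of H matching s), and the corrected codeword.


s = (0, 0, 1, 1)^T, error position = 3, corrected codeword c = 101101110110010

Compute s = H r^T mod 2 one row at a time:
  s_1 = 1 + 0 + 1 + 1 + 0 + 0 + 1 + 0 = 4 ≡ 0 (mod 2).
  s_2 = 1 + 0 + 1 + 1 + 0 + 0 + 1 + 0 = 4 ≡ 0 (mod 2).
  s_3 = 0 + 0 + 1 + 1 + 1 + 1 + 1 + 0 = 5 ≡ 1 (mod 2).
  s_4 = 1 + 0 + 0 + 1 + 0 + 1 + 0 + 0 = 3 ≡ 1 (mod 2).
s = (0, 0, 1, 1)^T — this equals column 3 of H (binary 0011), so error is at position 3.
Correct: flip bit 3 of r = 100101110110010 to get c = 101101110110010.


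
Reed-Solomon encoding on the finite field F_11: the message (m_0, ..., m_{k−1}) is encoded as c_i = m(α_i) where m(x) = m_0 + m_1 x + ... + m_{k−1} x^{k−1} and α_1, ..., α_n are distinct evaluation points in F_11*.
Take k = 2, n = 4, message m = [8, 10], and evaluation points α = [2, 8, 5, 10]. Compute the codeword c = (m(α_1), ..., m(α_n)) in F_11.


c = [6, 0, 3, 9]

Message polynomial: m(x) = 8 + 10·x (mod 11).
For each evaluation point α_i, compute m(α_i) mod 11:
  α_1 = 2: Horner steps 10 → 6, so m(2) = 6.
  α_2 = 8: Horner steps 10 → 0, so m(8) = 0.
  α_3 = 5: Horner steps 10 → 3, so m(5) = 3.
  α_4 = 10: Horner steps 10 → 9, so m(10) = 9.
Codeword c = [6, 0, 3, 9] ∈ F_11^4.


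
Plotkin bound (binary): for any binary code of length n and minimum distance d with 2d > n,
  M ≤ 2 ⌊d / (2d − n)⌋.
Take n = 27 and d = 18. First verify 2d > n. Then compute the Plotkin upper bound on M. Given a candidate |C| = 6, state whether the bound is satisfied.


Plotkin bound M ≤ 4; given |C| = 6 > bound (violated).

Check applicability: 2d = 36, n = 27.
2d − n = 9 > 0, so Plotkin applies.
Compute d/(2d−n) = 18/9 ≈ 2.0000.
⌊d/(2d−n)⌋ = 2.
Plotkin bound: M ≤ 2·2 = 4.
Given |C| = 6, check: VIOLATED.
This |C| is above the Plotkin bound, so no binary code with n = 27, d = 18 and 6 codewords exists.


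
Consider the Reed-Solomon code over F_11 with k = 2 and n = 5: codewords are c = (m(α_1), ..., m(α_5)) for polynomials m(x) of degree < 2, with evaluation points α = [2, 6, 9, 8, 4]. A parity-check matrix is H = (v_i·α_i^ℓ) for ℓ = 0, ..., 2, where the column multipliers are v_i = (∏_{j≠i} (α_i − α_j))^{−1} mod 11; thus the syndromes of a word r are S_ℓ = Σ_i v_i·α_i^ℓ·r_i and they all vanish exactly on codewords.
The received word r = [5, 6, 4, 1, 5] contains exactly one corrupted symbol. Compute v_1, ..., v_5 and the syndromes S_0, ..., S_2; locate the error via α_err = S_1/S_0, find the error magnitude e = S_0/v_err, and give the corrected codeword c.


S = (2, 8, 10), error at position 5, error magnitude e = 5, c = [5, 6, 4, 1, 0].

Step 1: column multipliers v_i = (∏_{j≠i}(α_i − α_j))^{−1} mod 11.
  i = 1 (α = 2): (2−6)(2−9)(2−8)(2−4) = (−4)·(−7)·(−6)·(−2) = 336 ≡ 6, so v_1 = 6^{−1} = 2 (mod 11).
  i = 2 (α = 6): (6−2)(6−9)(6−8)(6−4) = 4·(−3)·(−2)·2 = 48 ≡ 4, so v_2 = 4^{−1} = 3 (mod 11).
  i = 3 (α = 9): (9−2)(9−6)(9−8)(9−4) = 7·3·1·5 = 105 ≡ 6, so v_3 = 6^{−1} = 2 (mod 11).
  i = 4 (α = 8): (8−2)(8−6)(8−9)(8−4) = 6·2·(−1)·4 = −48 ≡ 7, so v_4 = 7^{−1} = 8 (mod 11).
  i = 5 (α = 4): (4−2)(4−6)(4−9)(4−8) = 2·(−2)·(−5)·(−4) = −80 ≡ 8, so v_5 = 8^{−1} = 7 (mod 11).
  v = [2, 3, 2, 8, 7].
Step 2: syndromes of r = [5, 6, 4, 1, 5] (all sums mod 11).
  S_0 = Σ v_i r_i = 2·5 + 3·6 + 2·4 + 8·1 + 7·5 = 79 ≡ 2.
  S_1 = Σ v_i α_i r_i = 2·2·5 + 3·6·6 + 2·9·4 + 8·8·1 + 7·4·5 = 404 ≡ 8.
  α_i^2 mod 11 = [4, 3, 4, 9, 5].
  S_2 = Σ v_i α_i^2 r_i = 2·4·5 + 3·3·6 + 2·4·4 + 8·9·1 + 7·5·5 = 373 ≡ 10.
  S = (2, 8, 10) ≠ 0, so r is not a codeword (an error is present).
Step 3: locate the error. For a single error e at position i, S_ℓ = v_i·e·α_i^ℓ, so α_err = S_1/S_0.
  S_0^{−1} = 2^{−1} = 6 (mod 11), so α_err = 8·6 = 48 ≡ 4 = α_5. Error position i = 5.
  Consistency check: S_2/S_1 = 10·7 = 70 ≡ 4 = α_err ✓ (single-error assumption holds).
Step 4: error magnitude e = S_0/v_5 = S_0·∏_{j≠5}(α_5 − α_j) = 2·8 = 16 ≡ 5 (mod 11).
Step 5: correct position 5: c_5 = r_5 − e = 5 − 5 ≡ 0 (mod 11). Hence c = [5, 6, 4, 1, 0].
  Check: interpolating c through the α_i gives m(x) = 10 + 3·x (degree < 2) with m(α_i) = c_i for every i, so c is indeed a codeword.


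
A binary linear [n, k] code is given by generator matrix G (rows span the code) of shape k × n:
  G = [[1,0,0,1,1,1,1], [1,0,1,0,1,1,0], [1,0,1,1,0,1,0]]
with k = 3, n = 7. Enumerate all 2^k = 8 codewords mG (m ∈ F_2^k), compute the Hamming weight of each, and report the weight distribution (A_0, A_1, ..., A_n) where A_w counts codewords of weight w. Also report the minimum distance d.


Weight distribution: A_0 = 1, A_2 = 1, A_3 = 3, A_4 = 2, A_5 = 1. Minimum distance d = 2.

Enumerate all 2^3 = 8 messages m ∈ F_2^3.
For each, compute codeword c = mG in F_2^7, then tally its weight.
  m = 000 → c = 0000000, weight = 0.
  m = 100 → c = 1001111, weight = 5.
  m = 010 → c = 1010110, weight = 4.
  m = 110 → c = 0011001, weight = 3.
  m = 001 → c = 1011010, weight = 4.
  m = 101 → c = 0010101, weight = 3.
  m = 011 → c = 0001100, weight = 2.
  m = 111 → c = 1000011, weight = 3.
Tally weights:
  weight 0: 1 codewords.
  weight 2: 1 codewords.
  weight 3: 3 codewords.
  weight 4: 2 codewords.
  weight 5: 1 codewords.
Minimum distance d = smallest w > 0 with A_w > 0 = 2.
Sanity: Σ A_w = 8 = 2^3 = 8 ✓.


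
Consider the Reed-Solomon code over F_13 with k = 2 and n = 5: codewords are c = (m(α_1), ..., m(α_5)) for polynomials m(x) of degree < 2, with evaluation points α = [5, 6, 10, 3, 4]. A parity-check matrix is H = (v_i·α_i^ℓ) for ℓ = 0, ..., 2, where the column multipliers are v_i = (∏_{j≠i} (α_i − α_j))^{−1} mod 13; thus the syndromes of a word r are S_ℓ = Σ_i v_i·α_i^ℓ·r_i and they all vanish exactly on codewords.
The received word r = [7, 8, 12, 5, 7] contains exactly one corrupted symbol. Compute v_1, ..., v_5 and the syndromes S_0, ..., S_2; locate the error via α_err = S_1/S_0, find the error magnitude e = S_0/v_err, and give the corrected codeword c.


S = (1, 4, 3), error at position 5, error magnitude e = 1, c = [7, 8, 12, 5, 6].

Step 1: column multipliers v_i = (∏_{j≠i}(α_i − α_j))^{−1} mod 13.
  i = 1 (α = 5): (5−6)(5−10)(5−3)(5−4) = (−1)·(−5)·2·1 = 10 ≡ 10, so v_1 = 10^{−1} = 4 (mod 13).
  i = 2 (α = 6): (6−5)(6−10)(6−3)(6−4) = 1·(−4)·3·2 = −24 ≡ 2, so v_2 = 2^{−1} = 7 (mod 13).
  i = 3 (α = 10): (10−5)(10−6)(10−3)(10−4) = 5·4·7·6 = 840 ≡ 8, so v_3 = 8^{−1} = 5 (mod 13).
  i = 4 (α = 3): (3−5)(3−6)(3−10)(3−4) = (−2)·(−3)·(−7)·(−1) = 42 ≡ 3, so v_4 = 3^{−1} = 9 (mod 13).
  i = 5 (α = 4): (4−5)(4−6)(4−10)(4−3) = (−1)·(−2)·(−6)·1 = −12 ≡ 1, so v_5 = 1^{−1} = 1 (mod 13).
  v = [4, 7, 5, 9, 1].
Step 2: syndromes of r = [7, 8, 12, 5, 7] (all sums mod 13).
  S_0 = Σ v_i r_i = 4·7 + 7·8 + 5·12 + 9·5 + 1·7 = 196 ≡ 1.
  S_1 = Σ v_i α_i r_i = 4·5·7 + 7·6·8 + 5·10·12 + 9·3·5 + 1·4·7 = 1239 ≡ 4.
  α_i^2 mod 13 = [12, 10, 9, 9, 3].
  S_2 = Σ v_i α_i^2 r_i = 4·12·7 + 7·10·8 + 5·9·12 + 9·9·5 + 1·3·7 = 1862 ≡ 3.
  S = (1, 4, 3) ≠ 0, so r is not a codeword (an error is present).
Step 3: locate the error. For a single error e at position i, S_ℓ = v_i·e·α_i^ℓ, so α_err = S_1/S_0.
  S_0^{−1} = 1^{−1} = 1 (mod 13), so α_err = 4·1 = 4 ≡ 4 = α_5. Error position i = 5.
  Consistency check: S_2/S_1 = 3·10 = 30 ≡ 4 = α_err ✓ (single-error assumption holds).
Step 4: error magnitude e = S_0/v_5 = S_0·∏_{j≠5}(α_5 − α_j) = 1·1 = 1 ≡ 1 (mod 13).
Step 5: correct position 5: c_5 = r_5 − e = 7 − 1 ≡ 6 (mod 13). Hence c = [7, 8, 12, 5, 6].
  Check: interpolating c through the α_i gives m(x) = 2 + 1·x (degree < 2) with m(α_i) = c_i for every i, so c is indeed a codeword.


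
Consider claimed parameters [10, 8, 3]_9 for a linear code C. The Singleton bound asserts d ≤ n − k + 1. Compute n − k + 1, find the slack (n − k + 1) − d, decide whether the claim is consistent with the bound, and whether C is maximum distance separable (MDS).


Singleton RHS = n − k + 1 = 3, slack = 0, bound satisfied, MDS.

Singleton bound: d ≤ n − k + 1.
Here n = 10, k = 8, so n − k + 1 = 3.
Given d = 3, check d ≤ 3: YES.
Slack = (n − k + 1) − d = 0.
The code is MDS (slack = 0).
Description: the claimed parameters are [10, 8, 3]_9; such a code would be MDS (meets Singleton bound).


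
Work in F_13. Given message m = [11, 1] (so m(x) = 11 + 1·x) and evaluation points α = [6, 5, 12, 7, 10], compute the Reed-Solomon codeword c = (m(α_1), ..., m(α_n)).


c = [4, 3, 10, 5, 8]

Message polynomial: m(x) = 11 + 1·x (mod 13).
For each evaluation point α_i, compute m(α_i) mod 13:
  α_1 = 6: Horner steps 1 → 4, so m(6) = 4.
  α_2 = 5: Horner steps 1 → 3, so m(5) = 3.
  α_3 = 12: Horner steps 1 → 10, so m(12) = 10.
  α_4 = 7: Horner steps 1 → 5, so m(7) = 5.
  α_5 = 10: Horner steps 1 → 8, so m(10) = 8.
Codeword c = [4, 3, 10, 5, 8] ∈ F_13^5.


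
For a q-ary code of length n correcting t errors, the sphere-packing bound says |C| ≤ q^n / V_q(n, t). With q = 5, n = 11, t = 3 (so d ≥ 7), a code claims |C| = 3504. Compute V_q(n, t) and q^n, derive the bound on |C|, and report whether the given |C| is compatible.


V_q(n, t) = 11485, q^n = 48828125, Hamming bound = 4251, |C| = 3504 ≤ bound (satisfied).

Step 1: Compute V_q(n, t) = Σ_{j=0}^3 C(n, j) (q−1)^j.
  j = 0: C(11,0)·(4)^0 = 1·1 = 1.
  j = 1: C(11,1)·(4)^1 = 11·4 = 44.
  j = 2: C(11,2)·(4)^2 = 55·16 = 880.
  j = 3: C(11,3)·(4)^3 = 165·64 = 10560.
  V_q(n, t) = 1 + 44 + 880 + 10560 = 11485.
Step 2: q^n = 5^11 = 48828125.
Step 3: Hamming bound ⌊q^n / V_q(n,t)⌋ = ⌊48828125/11485⌋ = 4251.
Step 4: Compare |C| = 3504 to 4251: satisfied.
The claimed |C| lies below the Hamming bound.


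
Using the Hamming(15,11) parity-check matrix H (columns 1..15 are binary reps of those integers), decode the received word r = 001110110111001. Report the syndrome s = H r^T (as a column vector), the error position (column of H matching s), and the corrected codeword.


s = (1, 1, 1, 1)^T, error position = 15, corrected codeword c = 001110110111000

Compute s = H r^T mod 2 one row at a time:
  s_1 = 1 + 0 + 1 + 1 + 1 + 0 + 0 + 1 = 5 ≡ 1 (mod 2).
  s_2 = 1 + 1 + 0 + 1 + 1 + 0 + 0 + 1 = 5 ≡ 1 (mod 2).
  s_3 = 0 + 1 + 0 + 1 + 1 + 1 + 0 + 1 = 5 ≡ 1 (mod 2).
  s_4 = 0 + 1 + 1 + 1 + 0 + 1 + 0 + 1 = 5 ≡ 1 (mod 2).
s = (1, 1, 1, 1)^T — this equals column 15 of H (binary 1111), so error is at position 15.
Correct: flip bit 15 of r = 001110110111001 to get c = 001110110111000.


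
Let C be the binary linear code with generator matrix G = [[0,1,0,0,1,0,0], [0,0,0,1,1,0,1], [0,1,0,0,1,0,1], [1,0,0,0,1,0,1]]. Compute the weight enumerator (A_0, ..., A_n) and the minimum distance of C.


Weight distribution: A_0 = 1, A_1 = 1, A_2 = 6, A_3 = 6, A_4 = 1, A_5 = 1. Minimum distance d = 1.

Enumerate all 2^4 = 16 messages m ∈ F_2^4.
For each, compute codeword c = mG in F_2^7, then tally its weight.
  m = 0000 → c = 0000000, weight = 0.
  m = 1000 → c = 0100100, weight = 2.
  m = 0100 → c = 0001101, weight = 3.
  m = 1100 → c = 0101001, weight = 3.
  m = 0010 → c = 0100101, weight = 3.
  m = 1010 → c = 0000001, weight = 1.
  m = 0110 → c = 0101000, weight = 2.
  m = 1110 → c = 0001100, weight = 2.
  m = 0001 → c = 1000101, weight = 3.
  m = 1001 → c = 1100001, weight = 3.
  m = 0101 → c = 1001000, weight = 2.
  m = 1101 → c = 1101100, weight = 4.
  m = 0011 → c = 1100000, weight = 2.
  m = 1011 → c = 1000100, weight = 2.
  m = 0111 → c = 1101101, weight = 5.
  m = 1111 → c = 1001001, weight = 3.
Tally weights:
  weight 0: 1 codewords.
  weight 1: 1 codewords.
  weight 2: 6 codewords.
  weight 3: 6 codewords.
  weight 4: 1 codewords.
  weight 5: 1 codewords.
Minimum distance d = smallest w > 0 with A_w > 0 = 1.
Sanity: Σ A_w = 16 = 2^4 = 16 ✓.


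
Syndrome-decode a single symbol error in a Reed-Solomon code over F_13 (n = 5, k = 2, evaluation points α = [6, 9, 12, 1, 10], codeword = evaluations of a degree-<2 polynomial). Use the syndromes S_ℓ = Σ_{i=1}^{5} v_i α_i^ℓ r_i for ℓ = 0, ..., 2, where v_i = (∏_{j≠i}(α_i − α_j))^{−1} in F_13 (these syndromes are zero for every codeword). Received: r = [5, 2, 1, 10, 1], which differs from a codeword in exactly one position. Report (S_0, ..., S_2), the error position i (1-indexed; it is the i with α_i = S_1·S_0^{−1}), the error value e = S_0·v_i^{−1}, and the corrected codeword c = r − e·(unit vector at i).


S = (9, 4, 9), error at position 3, error magnitude e = 2, c = [5, 2, 12, 10, 1].

Step 1: column multipliers v_i = (∏_{j≠i}(α_i − α_j))^{−1} mod 13.
  i = 1 (α = 6): (6−9)(6−12)(6−1)(6−10) = (−3)·(−6)·5·(−4) = −360 ≡ 4, so v_1 = 4^{−1} = 10 (mod 13).
  i = 2 (α = 9): (9−6)(9−12)(9−1)(9−10) = 3·(−3)·8·(−1) = 72 ≡ 7, so v_2 = 7^{−1} = 2 (mod 13).
  i = 3 (α = 12): (12−6)(12−9)(12−1)(12−10) = 6·3·11·2 = 396 ≡ 6, so v_3 = 6^{−1} = 11 (mod 13).
  i = 4 (α = 1): (1−6)(1−9)(1−12)(1−10) = (−5)·(−8)·(−11)·(−9) = 3960 ≡ 8, so v_4 = 8^{−1} = 5 (mod 13).
  i = 5 (α = 10): (10−6)(10−9)(10−12)(10−1) = 4·1·(−2)·9 = −72 ≡ 6, so v_5 = 6^{−1} = 11 (mod 13).
  v = [10, 2, 11, 5, 11].
Step 2: syndromes of r = [5, 2, 1, 10, 1] (all sums mod 13).
  S_0 = Σ v_i r_i = 10·5 + 2·2 + 11·1 + 5·10 + 11·1 = 126 ≡ 9.
  S_1 = Σ v_i α_i r_i = 10·6·5 + 2·9·2 + 11·12·1 + 5·1·10 + 11·10·1 = 628 ≡ 4.
  α_i^2 mod 13 = [10, 3, 1, 1, 9].
  S_2 = Σ v_i α_i^2 r_i = 10·10·5 + 2·3·2 + 11·1·1 + 5·1·10 + 11·9·1 = 672 ≡ 9.
  S = (9, 4, 9) ≠ 0, so r is not a codeword (an error is present).
Step 3: locate the error. For a single error e at position i, S_ℓ = v_i·e·α_i^ℓ, so α_err = S_1/S_0.
  S_0^{−1} = 9^{−1} = 3 (mod 13), so α_err = 4·3 = 12 ≡ 12 = α_3. Error position i = 3.
  Consistency check: S_2/S_1 = 9·10 = 90 ≡ 12 = α_err ✓ (single-error assumption holds).
Step 4: error magnitude e = S_0/v_3 = S_0·∏_{j≠3}(α_3 − α_j) = 9·6 = 54 ≡ 2 (mod 13).
Step 5: correct position 3: c_3 = r_3 − e = 1 − 2 ≡ 12 (mod 13). Hence c = [5, 2, 12, 10, 1].
  Check: interpolating c through the α_i gives m(x) = 11 + 12·x (degree < 2) with m(α_i) = c_i for every i, so c is indeed a codeword.


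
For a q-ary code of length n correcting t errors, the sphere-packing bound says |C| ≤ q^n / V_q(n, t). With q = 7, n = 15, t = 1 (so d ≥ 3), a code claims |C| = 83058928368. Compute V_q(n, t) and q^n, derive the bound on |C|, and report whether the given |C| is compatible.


V_q(n, t) = 91, q^n = 4747561509943, Hamming bound = 52171005603, |C| = 83058928368 > bound (violated).

Step 1: Compute V_q(n, t) = Σ_{j=0}^1 C(n, j) (q−1)^j.
  j = 0: C(15,0)·(6)^0 = 1·1 = 1.
  j = 1: C(15,1)·(6)^1 = 15·6 = 90.
  V_q(n, t) = 1 + 90 = 91.
Step 2: q^n = 7^15 = 4747561509943.
Step 3: Hamming bound ⌊q^n / V_q(n,t)⌋ = ⌊4747561509943/91⌋ = 52171005603.
Step 4: Compare |C| = 83058928368 to 52171005603: violated.
The claimed |C| lies above the Hamming bound, so no 7-ary code of length 15 with d ≥ 3 can have 83058928368 codewords.


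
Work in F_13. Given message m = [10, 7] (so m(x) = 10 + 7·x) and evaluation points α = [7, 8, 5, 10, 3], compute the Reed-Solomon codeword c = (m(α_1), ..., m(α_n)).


c = [7, 1, 6, 2, 5]

Message polynomial: m(x) = 10 + 7·x (mod 13).
For each evaluation point α_i, compute m(α_i) mod 13:
  α_1 = 7: Horner steps 7 → 7, so m(7) = 7.
  α_2 = 8: Horner steps 7 → 1, so m(8) = 1.
  α_3 = 5: Horner steps 7 → 6, so m(5) = 6.
  α_4 = 10: Horner steps 7 → 2, so m(10) = 2.
  α_5 = 3: Horner steps 7 → 5, so m(3) = 5.
Codeword c = [7, 1, 6, 2, 5] ∈ F_13^5.
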